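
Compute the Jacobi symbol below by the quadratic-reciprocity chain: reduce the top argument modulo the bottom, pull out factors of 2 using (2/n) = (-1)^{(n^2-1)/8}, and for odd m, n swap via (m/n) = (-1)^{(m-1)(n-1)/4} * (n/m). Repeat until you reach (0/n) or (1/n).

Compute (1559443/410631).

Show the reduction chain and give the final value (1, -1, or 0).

1

(1559443/410631) = (327550/410631)   [reduce mod 410631]
327550 = 2^1·163775; (2/410631) = +1 since 410631 mod 8 = 7, so (327550/410631) = (+1)^1·(163775/410631); sign now +1
reciprocity: (163775/410631) = -1·(410631/163775) since 163775 mod 4 = 3, 410631 mod 4 = 3; sign now -1
(410631/163775) = (83081/163775)   [reduce mod 163775]
reciprocity: (83081/163775) = +1·(163775/83081) since 83081 mod 4 = 1, 163775 mod 4 = 3; sign now -1
(163775/83081) = (80694/83081)   [reduce mod 83081]
80694 = 2^1·40347; (2/83081) = +1 since 83081 mod 8 = 1, so (80694/83081) = (+1)^1·(40347/83081); sign now -1
reciprocity: (40347/83081) = +1·(83081/40347) since 40347 mod 4 = 3, 83081 mod 4 = 1; sign now -1
(83081/40347) = (2387/40347)   [reduce mod 40347]
reciprocity: (2387/40347) = -1·(40347/2387) since 2387 mod 4 = 3, 40347 mod 4 = 3; sign now +1
(40347/2387) = (2155/2387)   [reduce mod 2387]
reciprocity: (2155/2387) = -1·(2387/2155) since 2155 mod 4 = 3, 2387 mod 4 = 3; sign now -1
(2387/2155) = (232/2155)   [reduce mod 2155]
232 = 2^3·29; (2/2155) = -1 since 2155 mod 8 = 3, so (232/2155) = (-1)^3·(29/2155); sign now +1
reciprocity: (29/2155) = +1·(2155/29) since 29 mod 4 = 1, 2155 mod 4 = 3; sign now +1
(2155/29) = (9/29)   [reduce mod 29]
reciprocity: (9/29) = +1·(29/9) since 9 mod 4 = 1, 29 mod 4 = 1; sign now +1
(29/9) = (2/9)   [reduce mod 9]
2 = 2^1·1; (2/9) = +1 since 9 mod 8 = 1, so (2/9) = (+1)^1·(1/9); sign now +1
(1/9) = 1; final value = sign = +1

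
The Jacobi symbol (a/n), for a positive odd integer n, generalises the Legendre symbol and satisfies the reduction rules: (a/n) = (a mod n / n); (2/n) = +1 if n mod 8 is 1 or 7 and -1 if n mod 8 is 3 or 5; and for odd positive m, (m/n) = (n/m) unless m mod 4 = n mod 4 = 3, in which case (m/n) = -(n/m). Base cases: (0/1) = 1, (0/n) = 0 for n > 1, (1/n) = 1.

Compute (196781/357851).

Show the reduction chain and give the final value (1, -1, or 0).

flip (196781/357851) -> (357851/196781): both odd, 196781 mod 4 = 1, 357851 mod 4 = 3, so the flip contributes +1; sign now +1
(357851/196781): 357851 mod 196781 = 161070, so (357851/196781) = (161070/196781)
factor out 2^1: 161070 = 2^1·80535; with 196781 mod 8 = 5, (2/196781) = -1; sign now -1; continue with (80535/196781)
flip (80535/196781) -> (196781/80535): both odd, 80535 mod 4 = 3, 196781 mod 4 = 1, so the flip contributes +1; sign now -1
(196781/80535): 196781 mod 80535 = 35711, so (196781/80535) = (35711/80535)
flip (35711/80535) -> (80535/35711): both odd, 35711 mod 4 = 3, 80535 mod 4 = 3, so the flip contributes -1; sign now +1
(80535/35711): 80535 mod 35711 = 9113, so (80535/35711) = (9113/35711)
flip (9113/35711) -> (35711/9113): both odd, 9113 mod 4 = 1, 35711 mod 4 = 3, so the flip contributes +1; sign now +1
(35711/9113): 35711 mod 9113 = 8372, so (35711/9113) = (8372/9113)
factor out 2^2: 8372 = 2^2·2093; with 9113 mod 8 = 1, (2/9113) = +1; sign now +1; continue with (2093/9113)
flip (2093/9113) -> (9113/2093): both odd, 2093 mod 4 = 1, 9113 mod 4 = 1, so the flip contributes +1; sign now +1
(9113/2093): 9113 mod 2093 = 741, so (9113/2093) = (741/2093)
flip (741/2093) -> (2093/741): both odd, 741 mod 4 = 1, 2093 mod 4 = 1, so the flip contributes +1; sign now +1
(2093/741): 2093 mod 741 = 611, so (2093/741) = (611/741)
flip (611/741) -> (741/611): both odd, 611 mod 4 = 3, 741 mod 4 = 1, so the flip contributes +1; sign now +1
(741/611): 741 mod 611 = 130, so (741/611) = (130/611)
factor out 2^1: 130 = 2^1·65; with 611 mod 8 = 3, (2/611) = -1; sign now -1; continue with (65/611)
flip (65/611) -> (611/65): both odd, 65 mod 4 = 1, 611 mod 4 = 3, so the flip contributes +1; sign now -1
(611/65): 611 mod 65 = 26, so (611/65) = (26/65)
factor out 2^1: 26 = 2^1·13; with 65 mod 8 = 1, (2/65) = +1; sign now -1; continue with (13/65)
flip (13/65) -> (65/13): both odd, 13 mod 4 = 1, 65 mod 4 = 1, so the flip contributes +1; sign now -1
(65/13): 65 mod 13 = 0, so (65/13) = (0/13)
reached (0/13); gcd(a, n) > 1, so (0/13) = 0 and the symbol is 0

0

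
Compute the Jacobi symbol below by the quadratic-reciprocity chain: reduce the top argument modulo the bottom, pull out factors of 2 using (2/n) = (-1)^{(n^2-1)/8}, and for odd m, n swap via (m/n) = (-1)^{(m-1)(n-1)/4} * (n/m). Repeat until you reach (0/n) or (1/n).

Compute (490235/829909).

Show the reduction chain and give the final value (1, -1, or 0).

flip (490235/829909) -> (829909/490235): both odd, 490235 mod 4 = 3, 829909 mod 4 = 1, so the flip contributes +1; sign now +1
(829909/490235): 829909 mod 490235 = 339674, so (829909/490235) = (339674/490235)
factor out 2^1: 339674 = 2^1·169837; with 490235 mod 8 = 3, (2/490235) = -1; sign now -1; continue with (169837/490235)
flip (169837/490235) -> (490235/169837): both odd, 169837 mod 4 = 1, 490235 mod 4 = 3, so the flip contributes +1; sign now -1
(490235/169837): 490235 mod 169837 = 150561, so (490235/169837) = (150561/169837)
flip (150561/169837) -> (169837/150561): both odd, 150561 mod 4 = 1, 169837 mod 4 = 1, so the flip contributes +1; sign now -1
(169837/150561): 169837 mod 150561 = 19276, so (169837/150561) = (19276/150561)
factor out 2^2: 19276 = 2^2·4819; with 150561 mod 8 = 1, (2/150561) = +1; sign now -1; continue with (4819/150561)
flip (4819/150561) -> (150561/4819): both odd, 4819 mod 4 = 3, 150561 mod 4 = 1, so the flip contributes +1; sign now -1
(150561/4819): 150561 mod 4819 = 1172, so (150561/4819) = (1172/4819)
factor out 2^2: 1172 = 2^2·293; with 4819 mod 8 = 3, (2/4819) = -1; sign now -1; continue with (293/4819)
flip (293/4819) -> (4819/293): both odd, 293 mod 4 = 1, 4819 mod 4 = 3, so the flip contributes +1; sign now -1
(4819/293): 4819 mod 293 = 131, so (4819/293) = (131/293)
flip (131/293) -> (293/131): both odd, 131 mod 4 = 3, 293 mod 4 = 1, so the flip contributes +1; sign now -1
(293/131): 293 mod 131 = 31, so (293/131) = (31/131)
flip (31/131) -> (131/31): both odd, 31 mod 4 = 3, 131 mod 4 = 3, so the flip contributes -1; sign now +1
(131/31): 131 mod 31 = 7, so (131/31) = (7/31)
flip (7/31) -> (31/7): both odd, 7 mod 4 = 3, 31 mod 4 = 3, so the flip contributes -1; sign now -1
(31/7): 31 mod 7 = 3, so (31/7) = (3/7)
flip (3/7) -> (7/3): both odd, 3 mod 4 = 3, 7 mod 4 = 3, so the flip contributes -1; sign now +1
(7/3): 7 mod 3 = 1, so (7/3) = (1/3)
reached (1/3) = 1, so the symbol is +1

1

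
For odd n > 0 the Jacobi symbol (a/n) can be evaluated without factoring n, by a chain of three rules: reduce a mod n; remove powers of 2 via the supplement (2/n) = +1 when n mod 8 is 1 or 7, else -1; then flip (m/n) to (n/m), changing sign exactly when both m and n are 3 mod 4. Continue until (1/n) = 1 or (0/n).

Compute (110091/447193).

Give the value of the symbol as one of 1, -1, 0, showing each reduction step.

1

flip (110091/447193) -> (447193/110091): both odd, 110091 mod 4 = 3, 447193 mod 4 = 1, so the flip contributes +1; sign now +1
(447193/110091): 447193 mod 110091 = 6829, so (447193/110091) = (6829/110091)
flip (6829/110091) -> (110091/6829): both odd, 6829 mod 4 = 1, 110091 mod 4 = 3, so the flip contributes +1; sign now +1
(110091/6829): 110091 mod 6829 = 827, so (110091/6829) = (827/6829)
flip (827/6829) -> (6829/827): both odd, 827 mod 4 = 3, 6829 mod 4 = 1, so the flip contributes +1; sign now +1
(6829/827): 6829 mod 827 = 213, so (6829/827) = (213/827)
flip (213/827) -> (827/213): both odd, 213 mod 4 = 1, 827 mod 4 = 3, so the flip contributes +1; sign now +1
(827/213): 827 mod 213 = 188, so (827/213) = (188/213)
factor out 2^2: 188 = 2^2·47; with 213 mod 8 = 5, (2/213) = -1; sign now +1; continue with (47/213)
flip (47/213) -> (213/47): both odd, 47 mod 4 = 3, 213 mod 4 = 1, so the flip contributes +1; sign now +1
(213/47): 213 mod 47 = 25, so (213/47) = (25/47)
flip (25/47) -> (47/25): both odd, 25 mod 4 = 1, 47 mod 4 = 3, so the flip contributes +1; sign now +1
(47/25): 47 mod 25 = 22, so (47/25) = (22/25)
factor out 2^1: 22 = 2^1·11; with 25 mod 8 = 1, (2/25) = +1; sign now +1; continue with (11/25)
flip (11/25) -> (25/11): both odd, 11 mod 4 = 3, 25 mod 4 = 1, so the flip contributes +1; sign now +1
(25/11): 25 mod 11 = 3, so (25/11) = (3/11)
flip (3/11) -> (11/3): both odd, 3 mod 4 = 3, 11 mod 4 = 3, so the flip contributes -1; sign now -1
(11/3): 11 mod 3 = 2, so (11/3) = (2/3)
factor out 2^1: 2 = 2^1·1; with 3 mod 8 = 3, (2/3) = -1; sign now +1; continue with (1/3)
reached (1/3) = 1, so the symbol is +1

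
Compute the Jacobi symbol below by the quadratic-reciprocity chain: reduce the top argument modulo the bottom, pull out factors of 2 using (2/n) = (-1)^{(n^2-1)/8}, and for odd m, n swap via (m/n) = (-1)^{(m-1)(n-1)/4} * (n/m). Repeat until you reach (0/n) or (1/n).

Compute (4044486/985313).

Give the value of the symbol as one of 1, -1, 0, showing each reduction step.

(4044486/985313): 4044486 mod 985313 = 103234, so (4044486/985313) = (103234/985313)
factor out 2^1: 103234 = 2^1·51617; with 985313 mod 8 = 1, (2/985313) = +1; sign now +1; continue with (51617/985313)
flip (51617/985313) -> (985313/51617): both odd, 51617 mod 4 = 1, 985313 mod 4 = 1, so the flip contributes +1; sign now +1
(985313/51617): 985313 mod 51617 = 4590, so (985313/51617) = (4590/51617)
factor out 2^1: 4590 = 2^1·2295; with 51617 mod 8 = 1, (2/51617) = +1; sign now +1; continue with (2295/51617)
flip (2295/51617) -> (51617/2295): both odd, 2295 mod 4 = 3, 51617 mod 4 = 1, so the flip contributes +1; sign now +1
(51617/2295): 51617 mod 2295 = 1127, so (51617/2295) = (1127/2295)
flip (1127/2295) -> (2295/1127): both odd, 1127 mod 4 = 3, 2295 mod 4 = 3, so the flip contributes -1; sign now -1
(2295/1127): 2295 mod 1127 = 41, so (2295/1127) = (41/1127)
flip (41/1127) -> (1127/41): both odd, 41 mod 4 = 1, 1127 mod 4 = 3, so the flip contributes +1; sign now -1
(1127/41): 1127 mod 41 = 20, so (1127/41) = (20/41)
factor out 2^2: 20 = 2^2·5; with 41 mod 8 = 1, (2/41) = +1; sign now -1; continue with (5/41)
flip (5/41) -> (41/5): both odd, 5 mod 4 = 1, 41 mod 4 = 1, so the flip contributes +1; sign now -1
(41/5): 41 mod 5 = 1, so (41/5) = (1/5)
reached (1/5) = 1, so the symbol is -1

-1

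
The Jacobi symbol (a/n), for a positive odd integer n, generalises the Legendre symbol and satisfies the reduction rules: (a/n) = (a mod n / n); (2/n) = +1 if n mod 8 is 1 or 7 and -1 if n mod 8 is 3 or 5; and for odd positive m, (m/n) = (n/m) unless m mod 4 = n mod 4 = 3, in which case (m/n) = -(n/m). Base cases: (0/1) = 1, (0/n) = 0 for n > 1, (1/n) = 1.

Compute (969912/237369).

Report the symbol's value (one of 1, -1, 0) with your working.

(969912/237369): 969912 mod 237369 = 20436, so (969912/237369) = (20436/237369)
factor out 2^2: 20436 = 2^2·5109; with 237369 mod 8 = 1, (2/237369) = +1; sign now +1; continue with (5109/237369)
flip (5109/237369) -> (237369/5109): both odd, 5109 mod 4 = 1, 237369 mod 4 = 1, so the flip contributes +1; sign now +1
(237369/5109): 237369 mod 5109 = 2355, so (237369/5109) = (2355/5109)
flip (2355/5109) -> (5109/2355): both odd, 2355 mod 4 = 3, 5109 mod 4 = 1, so the flip contributes +1; sign now +1
(5109/2355): 5109 mod 2355 = 399, so (5109/2355) = (399/2355)
flip (399/2355) -> (2355/399): both odd, 399 mod 4 = 3, 2355 mod 4 = 3, so the flip contributes -1; sign now -1
(2355/399): 2355 mod 399 = 360, so (2355/399) = (360/399)
factor out 2^3: 360 = 2^3·45; with 399 mod 8 = 7, (2/399) = +1; sign now -1; continue with (45/399)
flip (45/399) -> (399/45): both odd, 45 mod 4 = 1, 399 mod 4 = 3, so the flip contributes +1; sign now -1
(399/45): 399 mod 45 = 39, so (399/45) = (39/45)
flip (39/45) -> (45/39): both odd, 39 mod 4 = 3, 45 mod 4 = 1, so the flip contributes +1; sign now -1
(45/39): 45 mod 39 = 6, so (45/39) = (6/39)
factor out 2^1: 6 = 2^1·3; with 39 mod 8 = 7, (2/39) = +1; sign now -1; continue with (3/39)
flip (3/39) -> (39/3): both odd, 3 mod 4 = 3, 39 mod 4 = 3, so the flip contributes -1; sign now +1
(39/3): 39 mod 3 = 0, so (39/3) = (0/3)
reached (0/3); gcd(a, n) > 1, so (0/3) = 0 and the symbol is 0

0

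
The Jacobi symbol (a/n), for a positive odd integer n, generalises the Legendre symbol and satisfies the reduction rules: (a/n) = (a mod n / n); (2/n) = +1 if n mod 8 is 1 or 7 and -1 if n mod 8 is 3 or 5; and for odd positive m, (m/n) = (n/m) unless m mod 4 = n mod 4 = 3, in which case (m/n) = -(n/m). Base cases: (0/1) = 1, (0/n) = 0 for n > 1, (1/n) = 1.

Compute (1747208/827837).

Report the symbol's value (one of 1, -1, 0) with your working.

1

(1747208/827837) = (91534/827837)   [reduce mod 827837]
91534 = 2^1·45767; (2/827837) = -1 since 827837 mod 8 = 5, so (91534/827837) = (-1)^1·(45767/827837); sign now -1
reciprocity: (45767/827837) = +1·(827837/45767) since 45767 mod 4 = 3, 827837 mod 4 = 1; sign now -1
(827837/45767) = (4031/45767)   [reduce mod 45767]
reciprocity: (4031/45767) = -1·(45767/4031) since 4031 mod 4 = 3, 45767 mod 4 = 3; sign now +1
(45767/4031) = (1426/4031)   [reduce mod 4031]
1426 = 2^1·713; (2/4031) = +1 since 4031 mod 8 = 7, so (1426/4031) = (+1)^1·(713/4031); sign now +1
reciprocity: (713/4031) = +1·(4031/713) since 713 mod 4 = 1, 4031 mod 4 = 3; sign now +1
(4031/713) = (466/713)   [reduce mod 713]
466 = 2^1·233; (2/713) = +1 since 713 mod 8 = 1, so (466/713) = (+1)^1·(233/713); sign now +1
reciprocity: (233/713) = +1·(713/233) since 233 mod 4 = 1, 713 mod 4 = 1; sign now +1
(713/233) = (14/233)   [reduce mod 233]
14 = 2^1·7; (2/233) = +1 since 233 mod 8 = 1, so (14/233) = (+1)^1·(7/233); sign now +1
reciprocity: (7/233) = +1·(233/7) since 7 mod 4 = 3, 233 mod 4 = 1; sign now +1
(233/7) = (2/7)   [reduce mod 7]
2 = 2^1·1; (2/7) = +1 since 7 mod 8 = 7, so (2/7) = (+1)^1·(1/7); sign now +1
(1/7) = 1; final value = sign = +1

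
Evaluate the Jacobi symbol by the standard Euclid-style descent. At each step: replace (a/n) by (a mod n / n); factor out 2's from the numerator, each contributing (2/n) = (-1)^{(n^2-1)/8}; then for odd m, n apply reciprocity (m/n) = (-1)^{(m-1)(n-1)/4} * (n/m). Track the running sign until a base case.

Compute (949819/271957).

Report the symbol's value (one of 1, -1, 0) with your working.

(949819/271957): 949819 mod 271957 = 133948, so (949819/271957) = (133948/271957)
factor out 2^2: 133948 = 2^2·33487; with 271957 mod 8 = 5, (2/271957) = -1; sign now +1; continue with (33487/271957)
flip (33487/271957) -> (271957/33487): both odd, 33487 mod 4 = 3, 271957 mod 4 = 1, so the flip contributes +1; sign now +1
(271957/33487): 271957 mod 33487 = 4061, so (271957/33487) = (4061/33487)
flip (4061/33487) -> (33487/4061): both odd, 4061 mod 4 = 1, 33487 mod 4 = 3, so the flip contributes +1; sign now +1
(33487/4061): 33487 mod 4061 = 999, so (33487/4061) = (999/4061)
flip (999/4061) -> (4061/999): both odd, 999 mod 4 = 3, 4061 mod 4 = 1, so the flip contributes +1; sign now +1
(4061/999): 4061 mod 999 = 65, so (4061/999) = (65/999)
flip (65/999) -> (999/65): both odd, 65 mod 4 = 1, 999 mod 4 = 3, so the flip contributes +1; sign now +1
(999/65): 999 mod 65 = 24, so (999/65) = (24/65)
factor out 2^3: 24 = 2^3·3; with 65 mod 8 = 1, (2/65) = +1; sign now +1; continue with (3/65)
flip (3/65) -> (65/3): both odd, 3 mod 4 = 3, 65 mod 4 = 1, so the flip contributes +1; sign now +1
(65/3): 65 mod 3 = 2, so (65/3) = (2/3)
factor out 2^1: 2 = 2^1·1; with 3 mod 8 = 3, (2/3) = -1; sign now -1; continue with (1/3)
reached (1/3) = 1, so the symbol is -1

-1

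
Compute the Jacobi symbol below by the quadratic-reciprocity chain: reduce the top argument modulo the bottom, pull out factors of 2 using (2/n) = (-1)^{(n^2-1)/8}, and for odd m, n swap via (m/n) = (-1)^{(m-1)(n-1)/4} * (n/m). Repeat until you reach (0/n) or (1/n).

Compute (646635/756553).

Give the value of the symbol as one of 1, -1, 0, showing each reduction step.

reciprocity: (646635/756553) = +1·(756553/646635) since 646635 mod 4 = 3, 756553 mod 4 = 1; sign now +1
(756553/646635) = (109918/646635)   [reduce mod 646635]
109918 = 2^1·54959; (2/646635) = -1 since 646635 mod 8 = 3, so (109918/646635) = (-1)^1·(54959/646635); sign now -1
reciprocity: (54959/646635) = -1·(646635/54959) since 54959 mod 4 = 3, 646635 mod 4 = 3; sign now +1
(646635/54959) = (42086/54959)   [reduce mod 54959]
42086 = 2^1·21043; (2/54959) = +1 since 54959 mod 8 = 7, so (42086/54959) = (+1)^1·(21043/54959); sign now +1
reciprocity: (21043/54959) = -1·(54959/21043) since 21043 mod 4 = 3, 54959 mod 4 = 3; sign now -1
(54959/21043) = (12873/21043)   [reduce mod 21043]
reciprocity: (12873/21043) = +1·(21043/12873) since 12873 mod 4 = 1, 21043 mod 4 = 3; sign now -1
(21043/12873) = (8170/12873)   [reduce mod 12873]
8170 = 2^1·4085; (2/12873) = +1 since 12873 mod 8 = 1, so (8170/12873) = (+1)^1·(4085/12873); sign now -1
reciprocity: (4085/12873) = +1·(12873/4085) since 4085 mod 4 = 1, 12873 mod 4 = 1; sign now -1
(12873/4085) = (618/4085)   [reduce mod 4085]
618 = 2^1·309; (2/4085) = -1 since 4085 mod 8 = 5, so (618/4085) = (-1)^1·(309/4085); sign now +1
reciprocity: (309/4085) = +1·(4085/309) since 309 mod 4 = 1, 4085 mod 4 = 1; sign now +1
(4085/309) = (68/309)   [reduce mod 309]
68 = 2^2·17; (2/309) = -1 since 309 mod 8 = 5, so (68/309) = (-1)^2·(17/309); sign now +1
reciprocity: (17/309) = +1·(309/17) since 17 mod 4 = 1, 309 mod 4 = 1; sign now +1
(309/17) = (3/17)   [reduce mod 17]
reciprocity: (3/17) = +1·(17/3) since 3 mod 4 = 3, 17 mod 4 = 1; sign now +1
(17/3) = (2/3)   [reduce mod 3]
2 = 2^1·1; (2/3) = -1 since 3 mod 8 = 3, so (2/3) = (-1)^1·(1/3); sign now -1
(1/3) = 1; final value = sign = -1

-1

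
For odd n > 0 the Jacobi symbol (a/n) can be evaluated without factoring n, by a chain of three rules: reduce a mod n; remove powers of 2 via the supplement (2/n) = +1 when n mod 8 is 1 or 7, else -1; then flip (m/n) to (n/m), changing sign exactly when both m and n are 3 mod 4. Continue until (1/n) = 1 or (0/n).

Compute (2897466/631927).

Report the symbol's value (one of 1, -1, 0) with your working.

(2897466/631927) = (369758/631927)   [reduce mod 631927]
369758 = 2^1·184879; (2/631927) = +1 since 631927 mod 8 = 7, so (369758/631927) = (+1)^1·(184879/631927); sign now +1
reciprocity: (184879/631927) = -1·(631927/184879) since 184879 mod 4 = 3, 631927 mod 4 = 3; sign now -1
(631927/184879) = (77290/184879)   [reduce mod 184879]
77290 = 2^1·38645; (2/184879) = +1 since 184879 mod 8 = 7, so (77290/184879) = (+1)^1·(38645/184879); sign now -1
reciprocity: (38645/184879) = +1·(184879/38645) since 38645 mod 4 = 1, 184879 mod 4 = 3; sign now -1
(184879/38645) = (30299/38645)   [reduce mod 38645]
reciprocity: (30299/38645) = +1·(38645/30299) since 30299 mod 4 = 3, 38645 mod 4 = 1; sign now -1
(38645/30299) = (8346/30299)   [reduce mod 30299]
8346 = 2^1·4173; (2/30299) = -1 since 30299 mod 8 = 3, so (8346/30299) = (-1)^1·(4173/30299); sign now +1
reciprocity: (4173/30299) = +1·(30299/4173) since 4173 mod 4 = 1, 30299 mod 4 = 3; sign now +1
(30299/4173) = (1088/4173)   [reduce mod 4173]
1088 = 2^6·17; (2/4173) = -1 since 4173 mod 8 = 5, so (1088/4173) = (-1)^6·(17/4173); sign now +1
reciprocity: (17/4173) = +1·(4173/17) since 17 mod 4 = 1, 4173 mod 4 = 1; sign now +1
(4173/17) = (8/17)   [reduce mod 17]
8 = 2^3·1; (2/17) = +1 since 17 mod 8 = 1, so (8/17) = (+1)^3·(1/17); sign now +1
(1/17) = 1; final value = sign = +1

1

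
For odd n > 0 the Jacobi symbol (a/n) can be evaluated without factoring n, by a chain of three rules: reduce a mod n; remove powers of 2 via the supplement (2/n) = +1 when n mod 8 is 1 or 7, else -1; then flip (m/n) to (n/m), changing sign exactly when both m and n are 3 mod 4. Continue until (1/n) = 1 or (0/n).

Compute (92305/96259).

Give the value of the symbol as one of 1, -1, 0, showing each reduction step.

reciprocity: (92305/96259) = +1·(96259/92305) since 92305 mod 4 = 1, 96259 mod 4 = 3; sign now +1
(96259/92305) = (3954/92305)   [reduce mod 92305]
3954 = 2^1·1977; (2/92305) = +1 since 92305 mod 8 = 1, so (3954/92305) = (+1)^1·(1977/92305); sign now +1
reciprocity: (1977/92305) = +1·(92305/1977) since 1977 mod 4 = 1, 92305 mod 4 = 1; sign now +1
(92305/1977) = (1363/1977)   [reduce mod 1977]
reciprocity: (1363/1977) = +1·(1977/1363) since 1363 mod 4 = 3, 1977 mod 4 = 1; sign now +1
(1977/1363) = (614/1363)   [reduce mod 1363]
614 = 2^1·307; (2/1363) = -1 since 1363 mod 8 = 3, so (614/1363) = (-1)^1·(307/1363); sign now -1
reciprocity: (307/1363) = -1·(1363/307) since 307 mod 4 = 3, 1363 mod 4 = 3; sign now +1
(1363/307) = (135/307)   [reduce mod 307]
reciprocity: (135/307) = -1·(307/135) since 135 mod 4 = 3, 307 mod 4 = 3; sign now -1
(307/135) = (37/135)   [reduce mod 135]
reciprocity: (37/135) = +1·(135/37) since 37 mod 4 = 1, 135 mod 4 = 3; sign now -1
(135/37) = (24/37)   [reduce mod 37]
24 = 2^3·3; (2/37) = -1 since 37 mod 8 = 5, so (24/37) = (-1)^3·(3/37); sign now +1
reciprocity: (3/37) = +1·(37/3) since 3 mod 4 = 3, 37 mod 4 = 1; sign now +1
(37/3) = (1/3)   [reduce mod 3]
(1/3) = 1; final value = sign = +1

1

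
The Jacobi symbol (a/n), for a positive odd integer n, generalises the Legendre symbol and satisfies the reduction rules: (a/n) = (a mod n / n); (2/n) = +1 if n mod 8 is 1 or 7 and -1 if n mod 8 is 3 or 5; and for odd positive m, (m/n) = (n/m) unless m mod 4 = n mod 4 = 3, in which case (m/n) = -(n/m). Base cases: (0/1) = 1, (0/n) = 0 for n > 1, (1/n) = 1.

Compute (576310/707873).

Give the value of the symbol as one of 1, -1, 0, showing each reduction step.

factor out 2^1: 576310 = 2^1·288155; with 707873 mod 8 = 1, (2/707873) = +1; sign now +1; continue with (288155/707873)
flip (288155/707873) -> (707873/288155): both odd, 288155 mod 4 = 3, 707873 mod 4 = 1, so the flip contributes +1; sign now +1
(707873/288155): 707873 mod 288155 = 131563, so (707873/288155) = (131563/288155)
flip (131563/288155) -> (288155/131563): both odd, 131563 mod 4 = 3, 288155 mod 4 = 3, so the flip contributes -1; sign now -1
(288155/131563): 288155 mod 131563 = 25029, so (288155/131563) = (25029/131563)
flip (25029/131563) -> (131563/25029): both odd, 25029 mod 4 = 1, 131563 mod 4 = 3, so the flip contributes +1; sign now -1
(131563/25029): 131563 mod 25029 = 6418, so (131563/25029) = (6418/25029)
factor out 2^1: 6418 = 2^1·3209; with 25029 mod 8 = 5, (2/25029) = -1; sign now +1; continue with (3209/25029)
flip (3209/25029) -> (25029/3209): both odd, 3209 mod 4 = 1, 25029 mod 4 = 1, so the flip contributes +1; sign now +1
(25029/3209): 25029 mod 3209 = 2566, so (25029/3209) = (2566/3209)
factor out 2^1: 2566 = 2^1·1283; with 3209 mod 8 = 1, (2/3209) = +1; sign now +1; continue with (1283/3209)
flip (1283/3209) -> (3209/1283): both odd, 1283 mod 4 = 3, 3209 mod 4 = 1, so the flip contributes +1; sign now +1
(3209/1283): 3209 mod 1283 = 643, so (3209/1283) = (643/1283)
flip (643/1283) -> (1283/643): both odd, 643 mod 4 = 3, 1283 mod 4 = 3, so the flip contributes -1; sign now -1
(1283/643): 1283 mod 643 = 640, so (1283/643) = (640/643)
factor out 2^7: 640 = 2^7·5; with 643 mod 8 = 3, (2/643) = -1; sign now +1; continue with (5/643)
flip (5/643) -> (643/5): both odd, 5 mod 4 = 1, 643 mod 4 = 3, so the flip contributes +1; sign now +1
(643/5): 643 mod 5 = 3, so (643/5) = (3/5)
flip (3/5) -> (5/3): both odd, 3 mod 4 = 3, 5 mod 4 = 1, so the flip contributes +1; sign now +1
(5/3): 5 mod 3 = 2, so (5/3) = (2/3)
factor out 2^1: 2 = 2^1·1; with 3 mod 8 = 3, (2/3) = -1; sign now -1; continue with (1/3)
reached (1/3) = 1, so the symbol is -1

-1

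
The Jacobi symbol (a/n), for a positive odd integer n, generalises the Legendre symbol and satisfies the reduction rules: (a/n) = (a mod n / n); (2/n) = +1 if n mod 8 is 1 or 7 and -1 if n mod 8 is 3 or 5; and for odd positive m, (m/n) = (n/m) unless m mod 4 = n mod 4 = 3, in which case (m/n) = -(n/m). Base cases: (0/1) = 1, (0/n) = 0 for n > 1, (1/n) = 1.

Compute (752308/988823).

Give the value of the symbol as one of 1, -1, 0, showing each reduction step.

1

factor out 2^2: 752308 = 2^2·188077; with 988823 mod 8 = 7, (2/988823) = +1; sign now +1; continue with (188077/988823)
flip (188077/988823) -> (988823/188077): both odd, 188077 mod 4 = 1, 988823 mod 4 = 3, so the flip contributes +1; sign now +1
(988823/188077): 988823 mod 188077 = 48438, so (988823/188077) = (48438/188077)
factor out 2^1: 48438 = 2^1·24219; with 188077 mod 8 = 5, (2/188077) = -1; sign now -1; continue with (24219/188077)
flip (24219/188077) -> (188077/24219): both odd, 24219 mod 4 = 3, 188077 mod 4 = 1, so the flip contributes +1; sign now -1
(188077/24219): 188077 mod 24219 = 18544, so (188077/24219) = (18544/24219)
factor out 2^4: 18544 = 2^4·1159; with 24219 mod 8 = 3, (2/24219) = -1; sign now -1; continue with (1159/24219)
flip (1159/24219) -> (24219/1159): both odd, 1159 mod 4 = 3, 24219 mod 4 = 3, so the flip contributes -1; sign now +1
(24219/1159): 24219 mod 1159 = 1039, so (24219/1159) = (1039/1159)
flip (1039/1159) -> (1159/1039): both odd, 1039 mod 4 = 3, 1159 mod 4 = 3, so the flip contributes -1; sign now -1
(1159/1039): 1159 mod 1039 = 120, so (1159/1039) = (120/1039)
factor out 2^3: 120 = 2^3·15; with 1039 mod 8 = 7, (2/1039) = +1; sign now -1; continue with (15/1039)
flip (15/1039) -> (1039/15): both odd, 15 mod 4 = 3, 1039 mod 4 = 3, so the flip contributes -1; sign now +1
(1039/15): 1039 mod 15 = 4, so (1039/15) = (4/15)
factor out 2^2: 4 = 2^2·1; with 15 mod 8 = 7, (2/15) = +1; sign now +1; continue with (1/15)
reached (1/15) = 1, so the symbol is +1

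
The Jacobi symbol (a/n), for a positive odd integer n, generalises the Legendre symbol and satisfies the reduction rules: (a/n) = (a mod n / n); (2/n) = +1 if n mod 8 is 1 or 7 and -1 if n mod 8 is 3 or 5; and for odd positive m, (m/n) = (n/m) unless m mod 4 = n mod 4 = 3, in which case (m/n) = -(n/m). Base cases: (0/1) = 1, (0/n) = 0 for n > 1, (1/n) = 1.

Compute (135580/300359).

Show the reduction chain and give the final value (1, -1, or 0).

factor out 2^2: 135580 = 2^2·33895; with 300359 mod 8 = 7, (2/300359) = +1; sign now +1; continue with (33895/300359)
flip (33895/300359) -> (300359/33895): both odd, 33895 mod 4 = 3, 300359 mod 4 = 3, so the flip contributes -1; sign now -1
(300359/33895): 300359 mod 33895 = 29199, so (300359/33895) = (29199/33895)
flip (29199/33895) -> (33895/29199): both odd, 29199 mod 4 = 3, 33895 mod 4 = 3, so the flip contributes -1; sign now +1
(33895/29199): 33895 mod 29199 = 4696, so (33895/29199) = (4696/29199)
factor out 2^3: 4696 = 2^3·587; with 29199 mod 8 = 7, (2/29199) = +1; sign now +1; continue with (587/29199)
flip (587/29199) -> (29199/587): both odd, 587 mod 4 = 3, 29199 mod 4 = 3, so the flip contributes -1; sign now -1
(29199/587): 29199 mod 587 = 436, so (29199/587) = (436/587)
factor out 2^2: 436 = 2^2·109; with 587 mod 8 = 3, (2/587) = -1; sign now -1; continue with (109/587)
flip (109/587) -> (587/109): both odd, 109 mod 4 = 1, 587 mod 4 = 3, so the flip contributes +1; sign now -1
(587/109): 587 mod 109 = 42, so (587/109) = (42/109)
factor out 2^1: 42 = 2^1·21; with 109 mod 8 = 5, (2/109) = -1; sign now +1; continue with (21/109)
flip (21/109) -> (109/21): both odd, 21 mod 4 = 1, 109 mod 4 = 1, so the flip contributes +1; sign now +1
(109/21): 109 mod 21 = 4, so (109/21) = (4/21)
factor out 2^2: 4 = 2^2·1; with 21 mod 8 = 5, (2/21) = -1; sign now +1; continue with (1/21)
reached (1/21) = 1, so the symbol is +1

1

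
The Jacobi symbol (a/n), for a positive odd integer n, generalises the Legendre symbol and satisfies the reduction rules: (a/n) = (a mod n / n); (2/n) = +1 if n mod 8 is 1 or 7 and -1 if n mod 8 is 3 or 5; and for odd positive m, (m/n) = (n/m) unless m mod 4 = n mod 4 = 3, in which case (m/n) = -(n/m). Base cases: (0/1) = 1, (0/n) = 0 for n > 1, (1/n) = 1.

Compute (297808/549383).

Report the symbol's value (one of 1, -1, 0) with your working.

factor out 2^4: 297808 = 2^4·18613; with 549383 mod 8 = 7, (2/549383) = +1; sign now +1; continue with (18613/549383)
flip (18613/549383) -> (549383/18613): both odd, 18613 mod 4 = 1, 549383 mod 4 = 3, so the flip contributes +1; sign now +1
(549383/18613): 549383 mod 18613 = 9606, so (549383/18613) = (9606/18613)
factor out 2^1: 9606 = 2^1·4803; with 18613 mod 8 = 5, (2/18613) = -1; sign now -1; continue with (4803/18613)
flip (4803/18613) -> (18613/4803): both odd, 4803 mod 4 = 3, 18613 mod 4 = 1, so the flip contributes +1; sign now -1
(18613/4803): 18613 mod 4803 = 4204, so (18613/4803) = (4204/4803)
factor out 2^2: 4204 = 2^2·1051; with 4803 mod 8 = 3, (2/4803) = -1; sign now -1; continue with (1051/4803)
flip (1051/4803) -> (4803/1051): both odd, 1051 mod 4 = 3, 4803 mod 4 = 3, so the flip contributes -1; sign now +1
(4803/1051): 4803 mod 1051 = 599, so (4803/1051) = (599/1051)
flip (599/1051) -> (1051/599): both odd, 599 mod 4 = 3, 1051 mod 4 = 3, so the flip contributes -1; sign now -1
(1051/599): 1051 mod 599 = 452, so (1051/599) = (452/599)
factor out 2^2: 452 = 2^2·113; with 599 mod 8 = 7, (2/599) = +1; sign now -1; continue with (113/599)
flip (113/599) -> (599/113): both odd, 113 mod 4 = 1, 599 mod 4 = 3, so the flip contributes +1; sign now -1
(599/113): 599 mod 113 = 34, so (599/113) = (34/113)
factor out 2^1: 34 = 2^1·17; with 113 mod 8 = 1, (2/113) = +1; sign now -1; continue with (17/113)
flip (17/113) -> (113/17): both odd, 17 mod 4 = 1, 113 mod 4 = 1, so the flip contributes +1; sign now -1
(113/17): 113 mod 17 = 11, so (113/17) = (11/17)
flip (11/17) -> (17/11): both odd, 11 mod 4 = 3, 17 mod 4 = 1, so the flip contributes +1; sign now -1
(17/11): 17 mod 11 = 6, so (17/11) = (6/11)
factor out 2^1: 6 = 2^1·3; with 11 mod 8 = 3, (2/11) = -1; sign now +1; continue with (3/11)
flip (3/11) -> (11/3): both odd, 3 mod 4 = 3, 11 mod 4 = 3, so the flip contributes -1; sign now -1
(11/3): 11 mod 3 = 2, so (11/3) = (2/3)
factor out 2^1: 2 = 2^1·1; with 3 mod 8 = 3, (2/3) = -1; sign now +1; continue with (1/3)
reached (1/3) = 1, so the symbol is +1

1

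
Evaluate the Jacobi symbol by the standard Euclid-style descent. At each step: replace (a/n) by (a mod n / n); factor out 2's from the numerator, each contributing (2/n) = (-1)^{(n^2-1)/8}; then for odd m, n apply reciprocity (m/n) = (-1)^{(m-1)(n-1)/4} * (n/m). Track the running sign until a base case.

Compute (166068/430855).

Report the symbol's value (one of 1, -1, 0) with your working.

-1

166068 = 2^2·41517; (2/430855) = +1 since 430855 mod 8 = 7, so (166068/430855) = (+1)^2·(41517/430855); sign now +1
reciprocity: (41517/430855) = +1·(430855/41517) since 41517 mod 4 = 1, 430855 mod 4 = 3; sign now +1
(430855/41517) = (15685/41517)   [reduce mod 41517]
reciprocity: (15685/41517) = +1·(41517/15685) since 15685 mod 4 = 1, 41517 mod 4 = 1; sign now +1
(41517/15685) = (10147/15685)   [reduce mod 15685]
reciprocity: (10147/15685) = +1·(15685/10147) since 10147 mod 4 = 3, 15685 mod 4 = 1; sign now +1
(15685/10147) = (5538/10147)   [reduce mod 10147]
5538 = 2^1·2769; (2/10147) = -1 since 10147 mod 8 = 3, so (5538/10147) = (-1)^1·(2769/10147); sign now -1
reciprocity: (2769/10147) = +1·(10147/2769) since 2769 mod 4 = 1, 10147 mod 4 = 3; sign now -1
(10147/2769) = (1840/2769)   [reduce mod 2769]
1840 = 2^4·115; (2/2769) = +1 since 2769 mod 8 = 1, so (1840/2769) = (+1)^4·(115/2769); sign now -1
reciprocity: (115/2769) = +1·(2769/115) since 115 mod 4 = 3, 2769 mod 4 = 1; sign now -1
(2769/115) = (9/115)   [reduce mod 115]
reciprocity: (9/115) = +1·(115/9) since 9 mod 4 = 1, 115 mod 4 = 3; sign now -1
(115/9) = (7/9)   [reduce mod 9]
reciprocity: (7/9) = +1·(9/7) since 7 mod 4 = 3, 9 mod 4 = 1; sign now -1
(9/7) = (2/7)   [reduce mod 7]
2 = 2^1·1; (2/7) = +1 since 7 mod 8 = 7, so (2/7) = (+1)^1·(1/7); sign now -1
(1/7) = 1; final value = sign = -1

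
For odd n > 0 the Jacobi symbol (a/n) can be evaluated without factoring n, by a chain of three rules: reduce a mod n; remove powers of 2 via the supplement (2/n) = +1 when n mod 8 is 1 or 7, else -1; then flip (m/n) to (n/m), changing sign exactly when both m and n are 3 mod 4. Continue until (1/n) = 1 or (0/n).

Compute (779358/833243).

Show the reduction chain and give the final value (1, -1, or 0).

factor out 2^1: 779358 = 2^1·389679; with 833243 mod 8 = 3, (2/833243) = -1; sign now -1; continue with (389679/833243)
flip (389679/833243) -> (833243/389679): both odd, 389679 mod 4 = 3, 833243 mod 4 = 3, so the flip contributes -1; sign now +1
(833243/389679): 833243 mod 389679 = 53885, so (833243/389679) = (53885/389679)
flip (53885/389679) -> (389679/53885): both odd, 53885 mod 4 = 1, 389679 mod 4 = 3, so the flip contributes +1; sign now +1
(389679/53885): 389679 mod 53885 = 12484, so (389679/53885) = (12484/53885)
factor out 2^2: 12484 = 2^2·3121; with 53885 mod 8 = 5, (2/53885) = -1; sign now +1; continue with (3121/53885)
flip (3121/53885) -> (53885/3121): both odd, 3121 mod 4 = 1, 53885 mod 4 = 1, so the flip contributes +1; sign now +1
(53885/3121): 53885 mod 3121 = 828, so (53885/3121) = (828/3121)
factor out 2^2: 828 = 2^2·207; with 3121 mod 8 = 1, (2/3121) = +1; sign now +1; continue with (207/3121)
flip (207/3121) -> (3121/207): both odd, 207 mod 4 = 3, 3121 mod 4 = 1, so the flip contributes +1; sign now +1
(3121/207): 3121 mod 207 = 16, so (3121/207) = (16/207)
factor out 2^4: 16 = 2^4·1; with 207 mod 8 = 7, (2/207) = +1; sign now +1; continue with (1/207)
reached (1/207) = 1, so the symbol is +1

1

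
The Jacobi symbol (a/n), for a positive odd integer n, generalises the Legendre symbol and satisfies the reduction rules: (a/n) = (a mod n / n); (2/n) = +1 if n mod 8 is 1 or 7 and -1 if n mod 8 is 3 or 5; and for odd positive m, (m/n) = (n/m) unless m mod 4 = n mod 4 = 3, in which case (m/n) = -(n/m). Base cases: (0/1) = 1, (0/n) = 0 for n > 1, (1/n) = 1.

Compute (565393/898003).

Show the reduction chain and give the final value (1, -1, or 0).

reciprocity: (565393/898003) = +1·(898003/565393) since 565393 mod 4 = 1, 898003 mod 4 = 3; sign now +1
(898003/565393) = (332610/565393)   [reduce mod 565393]
332610 = 2^1·166305; (2/565393) = +1 since 565393 mod 8 = 1, so (332610/565393) = (+1)^1·(166305/565393); sign now +1
reciprocity: (166305/565393) = +1·(565393/166305) since 166305 mod 4 = 1, 565393 mod 4 = 1; sign now +1
(565393/166305) = (66478/166305)   [reduce mod 166305]
66478 = 2^1·33239; (2/166305) = +1 since 166305 mod 8 = 1, so (66478/166305) = (+1)^1·(33239/166305); sign now +1
reciprocity: (33239/166305) = +1·(166305/33239) since 33239 mod 4 = 3, 166305 mod 4 = 1; sign now +1
(166305/33239) = (110/33239)   [reduce mod 33239]
110 = 2^1·55; (2/33239) = +1 since 33239 mod 8 = 7, so (110/33239) = (+1)^1·(55/33239); sign now +1
reciprocity: (55/33239) = -1·(33239/55) since 55 mod 4 = 3, 33239 mod 4 = 3; sign now -1
(33239/55) = (19/55)   [reduce mod 55]
reciprocity: (19/55) = -1·(55/19) since 19 mod 4 = 3, 55 mod 4 = 3; sign now +1
(55/19) = (17/19)   [reduce mod 19]
reciprocity: (17/19) = +1·(19/17) since 17 mod 4 = 1, 19 mod 4 = 3; sign now +1
(19/17) = (2/17)   [reduce mod 17]
2 = 2^1·1; (2/17) = +1 since 17 mod 8 = 1, so (2/17) = (+1)^1·(1/17); sign now +1
(1/17) = 1; final value = sign = +1

1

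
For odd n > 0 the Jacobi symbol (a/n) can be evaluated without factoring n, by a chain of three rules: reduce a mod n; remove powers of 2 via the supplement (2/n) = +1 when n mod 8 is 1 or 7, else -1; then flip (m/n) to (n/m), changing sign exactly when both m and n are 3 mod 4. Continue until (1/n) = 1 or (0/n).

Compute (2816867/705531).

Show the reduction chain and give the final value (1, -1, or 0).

-1

(2816867/705531): 2816867 mod 705531 = 700274, so (2816867/705531) = (700274/705531)
factor out 2^1: 700274 = 2^1·350137; with 705531 mod 8 = 3, (2/705531) = -1; sign now -1; continue with (350137/705531)
flip (350137/705531) -> (705531/350137): both odd, 350137 mod 4 = 1, 705531 mod 4 = 3, so the flip contributes +1; sign now -1
(705531/350137): 705531 mod 350137 = 5257, so (705531/350137) = (5257/350137)
flip (5257/350137) -> (350137/5257): both odd, 5257 mod 4 = 1, 350137 mod 4 = 1, so the flip contributes +1; sign now -1
(350137/5257): 350137 mod 5257 = 3175, so (350137/5257) = (3175/5257)
flip (3175/5257) -> (5257/3175): both odd, 3175 mod 4 = 3, 5257 mod 4 = 1, so the flip contributes +1; sign now -1
(5257/3175): 5257 mod 3175 = 2082, so (5257/3175) = (2082/3175)
factor out 2^1: 2082 = 2^1·1041; with 3175 mod 8 = 7, (2/3175) = +1; sign now -1; continue with (1041/3175)
flip (1041/3175) -> (3175/1041): both odd, 1041 mod 4 = 1, 3175 mod 4 = 3, so the flip contributes +1; sign now -1
(3175/1041): 3175 mod 1041 = 52, so (3175/1041) = (52/1041)
factor out 2^2: 52 = 2^2·13; with 1041 mod 8 = 1, (2/1041) = +1; sign now -1; continue with (13/1041)
flip (13/1041) -> (1041/13): both odd, 13 mod 4 = 1, 1041 mod 4 = 1, so the flip contributes +1; sign now -1
(1041/13): 1041 mod 13 = 1, so (1041/13) = (1/13)
reached (1/13) = 1, so the symbol is -1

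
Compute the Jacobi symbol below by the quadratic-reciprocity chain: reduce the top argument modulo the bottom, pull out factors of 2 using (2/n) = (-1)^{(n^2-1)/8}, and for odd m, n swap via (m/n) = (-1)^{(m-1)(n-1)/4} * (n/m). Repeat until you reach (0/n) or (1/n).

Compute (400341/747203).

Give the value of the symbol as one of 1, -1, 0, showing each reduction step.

flip (400341/747203) -> (747203/400341): both odd, 400341 mod 4 = 1, 747203 mod 4 = 3, so the flip contributes +1; sign now +1
(747203/400341): 747203 mod 400341 = 346862, so (747203/400341) = (346862/400341)
factor out 2^1: 346862 = 2^1·173431; with 400341 mod 8 = 5, (2/400341) = -1; sign now -1; continue with (173431/400341)
flip (173431/400341) -> (400341/173431): both odd, 173431 mod 4 = 3, 400341 mod 4 = 1, so the flip contributes +1; sign now -1
(400341/173431): 400341 mod 173431 = 53479, so (400341/173431) = (53479/173431)
flip (53479/173431) -> (173431/53479): both odd, 53479 mod 4 = 3, 173431 mod 4 = 3, so the flip contributes -1; sign now +1
(173431/53479): 173431 mod 53479 = 12994, so (173431/53479) = (12994/53479)
factor out 2^1: 12994 = 2^1·6497; with 53479 mod 8 = 7, (2/53479) = +1; sign now +1; continue with (6497/53479)
flip (6497/53479) -> (53479/6497): both odd, 6497 mod 4 = 1, 53479 mod 4 = 3, so the flip contributes +1; sign now +1
(53479/6497): 53479 mod 6497 = 1503, so (53479/6497) = (1503/6497)
flip (1503/6497) -> (6497/1503): both odd, 1503 mod 4 = 3, 6497 mod 4 = 1, so the flip contributes +1; sign now +1
(6497/1503): 6497 mod 1503 = 485, so (6497/1503) = (485/1503)
flip (485/1503) -> (1503/485): both odd, 485 mod 4 = 1, 1503 mod 4 = 3, so the flip contributes +1; sign now +1
(1503/485): 1503 mod 485 = 48, so (1503/485) = (48/485)
factor out 2^4: 48 = 2^4·3; with 485 mod 8 = 5, (2/485) = -1; sign now +1; continue with (3/485)
flip (3/485) -> (485/3): both odd, 3 mod 4 = 3, 485 mod 4 = 1, so the flip contributes +1; sign now +1
(485/3): 485 mod 3 = 2, so (485/3) = (2/3)
factor out 2^1: 2 = 2^1·1; with 3 mod 8 = 3, (2/3) = -1; sign now -1; continue with (1/3)
reached (1/3) = 1, so the symbol is -1

-1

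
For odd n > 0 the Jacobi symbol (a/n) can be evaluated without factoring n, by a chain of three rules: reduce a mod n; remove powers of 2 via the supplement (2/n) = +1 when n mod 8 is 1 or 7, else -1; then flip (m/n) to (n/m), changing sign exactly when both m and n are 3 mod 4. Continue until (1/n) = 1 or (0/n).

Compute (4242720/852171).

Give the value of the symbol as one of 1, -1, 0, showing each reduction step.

0

(4242720/852171): 4242720 mod 852171 = 834036, so (4242720/852171) = (834036/852171)
factor out 2^2: 834036 = 2^2·208509; with 852171 mod 8 = 3, (2/852171) = -1; sign now +1; continue with (208509/852171)
flip (208509/852171) -> (852171/208509): both odd, 208509 mod 4 = 1, 852171 mod 4 = 3, so the flip contributes +1; sign now +1
(852171/208509): 852171 mod 208509 = 18135, so (852171/208509) = (18135/208509)
flip (18135/208509) -> (208509/18135): both odd, 18135 mod 4 = 3, 208509 mod 4 = 1, so the flip contributes +1; sign now +1
(208509/18135): 208509 mod 18135 = 9024, so (208509/18135) = (9024/18135)
factor out 2^6: 9024 = 2^6·141; with 18135 mod 8 = 7, (2/18135) = +1; sign now +1; continue with (141/18135)
flip (141/18135) -> (18135/141): both odd, 141 mod 4 = 1, 18135 mod 4 = 3, so the flip contributes +1; sign now +1
(18135/141): 18135 mod 141 = 87, so (18135/141) = (87/141)
flip (87/141) -> (141/87): both odd, 87 mod 4 = 3, 141 mod 4 = 1, so the flip contributes +1; sign now +1
(141/87): 141 mod 87 = 54, so (141/87) = (54/87)
factor out 2^1: 54 = 2^1·27; with 87 mod 8 = 7, (2/87) = +1; sign now +1; continue with (27/87)
flip (27/87) -> (87/27): both odd, 27 mod 4 = 3, 87 mod 4 = 3, so the flip contributes -1; sign now -1
(87/27): 87 mod 27 = 6, so (87/27) = (6/27)
factor out 2^1: 6 = 2^1·3; with 27 mod 8 = 3, (2/27) = -1; sign now +1; continue with (3/27)
flip (3/27) -> (27/3): both odd, 3 mod 4 = 3, 27 mod 4 = 3, so the flip contributes -1; sign now -1
(27/3): 27 mod 3 = 0, so (27/3) = (0/3)
reached (0/3); gcd(a, n) > 1, so (0/3) = 0 and the symbol is 0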